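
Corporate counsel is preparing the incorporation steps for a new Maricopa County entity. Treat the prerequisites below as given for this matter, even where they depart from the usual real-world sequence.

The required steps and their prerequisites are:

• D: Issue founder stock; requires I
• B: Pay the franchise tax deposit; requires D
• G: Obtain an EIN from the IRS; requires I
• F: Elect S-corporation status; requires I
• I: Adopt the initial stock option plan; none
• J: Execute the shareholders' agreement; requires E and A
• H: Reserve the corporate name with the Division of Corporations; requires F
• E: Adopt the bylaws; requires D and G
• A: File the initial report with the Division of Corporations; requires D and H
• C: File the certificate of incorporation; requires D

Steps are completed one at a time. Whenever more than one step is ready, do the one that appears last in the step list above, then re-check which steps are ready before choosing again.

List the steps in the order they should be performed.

I has no prerequisites → I first.
Ready: F, G and D. F is listed later → F.
H, G and D are all available; H is listed later → H.
G and D are both available; G is listed later → G.
Next only D has its prerequisites met → D.
Now C, A, E and B have their prerequisites met. C is listed later, so C next.
Now A, E and B have their prerequisites met. A is listed later, so A next.
E and B are both available; E is listed later → E.
Now J and B have their prerequisites met. J is listed later, so J next.
That leaves B as the only ready step → B.

I → F → H → G → D → C → A → E → J → B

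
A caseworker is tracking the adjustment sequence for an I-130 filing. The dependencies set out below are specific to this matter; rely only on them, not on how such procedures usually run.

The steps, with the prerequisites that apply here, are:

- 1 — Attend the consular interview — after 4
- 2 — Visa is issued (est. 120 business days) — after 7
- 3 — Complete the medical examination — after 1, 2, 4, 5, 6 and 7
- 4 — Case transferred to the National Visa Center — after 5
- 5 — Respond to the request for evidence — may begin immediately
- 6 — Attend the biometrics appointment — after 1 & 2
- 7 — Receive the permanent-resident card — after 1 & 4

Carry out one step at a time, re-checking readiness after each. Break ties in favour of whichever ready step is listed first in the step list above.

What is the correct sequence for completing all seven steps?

5 4 1 7 2 6 3

5 has no prerequisites → 5 first.
4 is the only step now ready → 4.
Next only 1 has its prerequisites met → 1.
That leaves 7 as the only ready step → 7.
2 is the only step now ready → 2.
6 needed 1 and 2, now all done → 6.
3 is the only step now ready → 3.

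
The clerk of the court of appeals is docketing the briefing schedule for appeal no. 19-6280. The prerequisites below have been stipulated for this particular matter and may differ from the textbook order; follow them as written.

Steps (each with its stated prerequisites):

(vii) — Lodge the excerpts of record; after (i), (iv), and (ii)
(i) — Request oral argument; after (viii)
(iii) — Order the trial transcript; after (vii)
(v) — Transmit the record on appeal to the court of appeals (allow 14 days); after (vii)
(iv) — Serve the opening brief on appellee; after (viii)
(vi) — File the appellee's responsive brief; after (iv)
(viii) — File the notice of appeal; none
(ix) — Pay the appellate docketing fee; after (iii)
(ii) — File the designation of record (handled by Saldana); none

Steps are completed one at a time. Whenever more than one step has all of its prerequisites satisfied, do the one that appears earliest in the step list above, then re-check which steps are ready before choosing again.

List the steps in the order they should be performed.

(viii) (i) (iv) (vi) (ii) (vii) (iii) (v) (ix)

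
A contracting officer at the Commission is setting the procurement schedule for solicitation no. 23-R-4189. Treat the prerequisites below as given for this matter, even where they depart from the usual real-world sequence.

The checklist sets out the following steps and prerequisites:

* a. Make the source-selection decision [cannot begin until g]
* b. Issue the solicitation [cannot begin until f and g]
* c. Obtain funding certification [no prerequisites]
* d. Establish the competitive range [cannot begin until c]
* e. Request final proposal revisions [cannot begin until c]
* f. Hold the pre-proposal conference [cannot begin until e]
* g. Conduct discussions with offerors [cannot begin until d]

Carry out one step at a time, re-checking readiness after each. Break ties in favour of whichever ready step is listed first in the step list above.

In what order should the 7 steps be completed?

c has no prerequisites → c first.
Ready: d and e. d is listed earlier → d.
Now e and g have their prerequisites met. e is listed earlier, so e next.
f and g are both available; f is listed earlier → f.
g needed d, now all done → g.
Ready: a and b. a is listed earlier → a.
b needed f and g, now all done → b.

c → d → e → f → g → a → b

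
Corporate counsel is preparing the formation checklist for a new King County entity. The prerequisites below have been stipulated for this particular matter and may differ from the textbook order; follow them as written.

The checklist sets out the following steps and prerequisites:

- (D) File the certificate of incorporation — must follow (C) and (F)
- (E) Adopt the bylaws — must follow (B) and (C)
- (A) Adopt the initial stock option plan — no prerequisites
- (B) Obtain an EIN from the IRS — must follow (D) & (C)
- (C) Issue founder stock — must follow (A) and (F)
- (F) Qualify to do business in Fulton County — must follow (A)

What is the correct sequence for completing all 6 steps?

(A) has no prerequisites → (A) first.
(F) needed (A), now all done → (F).
Next only (C) has its prerequisites met → (C).
(D) is the only step now ready → (D).
(B) is the only step now ready → (B).
That leaves (E) as the only ready step → (E).

(A) (F) (C) (D) (B) (E)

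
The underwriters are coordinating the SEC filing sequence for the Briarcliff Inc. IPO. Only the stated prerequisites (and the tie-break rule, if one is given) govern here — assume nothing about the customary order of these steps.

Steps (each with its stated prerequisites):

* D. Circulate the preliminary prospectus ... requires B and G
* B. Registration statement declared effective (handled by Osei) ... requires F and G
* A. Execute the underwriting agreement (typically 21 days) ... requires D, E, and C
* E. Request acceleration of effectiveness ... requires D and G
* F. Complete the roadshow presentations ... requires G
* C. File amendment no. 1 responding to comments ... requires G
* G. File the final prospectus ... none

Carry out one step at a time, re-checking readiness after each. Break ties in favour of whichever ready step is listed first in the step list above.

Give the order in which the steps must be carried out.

G, F, B, D, E, C, A

G is the only step with nothing outstanding, so it goes first.
Now F and C have their prerequisites met. F is listed earlier, so F next.
B now also ready, so the ready set is {B, C}; B is listed earlier → B.
Ready: D and C. D is listed earlier → D.
E now also ready, so the ready set is {E, C}; E is listed earlier → E.
That leaves C as the only ready step → C.
A is the only step now ready → A.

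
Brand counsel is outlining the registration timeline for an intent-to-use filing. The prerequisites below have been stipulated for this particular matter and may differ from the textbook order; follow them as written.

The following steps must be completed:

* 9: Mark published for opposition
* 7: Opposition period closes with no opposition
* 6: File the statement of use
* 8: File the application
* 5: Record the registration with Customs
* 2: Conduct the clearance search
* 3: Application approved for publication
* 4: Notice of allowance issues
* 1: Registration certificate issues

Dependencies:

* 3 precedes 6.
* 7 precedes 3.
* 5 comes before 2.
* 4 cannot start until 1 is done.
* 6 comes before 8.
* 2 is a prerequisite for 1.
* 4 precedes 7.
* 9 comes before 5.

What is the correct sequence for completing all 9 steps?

9, 5, 2, 1, 4, 7, 3, 6, 8

9 is the only step with nothing outstanding, so it goes first.
Next only 5 has its prerequisites met → 5.
That leaves 2 as the only ready step → 2.
Next only 1 has its prerequisites met → 1.
That leaves 4 as the only ready step → 4.
7 needed 4, now all done → 7.
That leaves 3 as the only ready step → 3.
6 is the only step now ready → 6.
That leaves 8 as the only ready step → 8.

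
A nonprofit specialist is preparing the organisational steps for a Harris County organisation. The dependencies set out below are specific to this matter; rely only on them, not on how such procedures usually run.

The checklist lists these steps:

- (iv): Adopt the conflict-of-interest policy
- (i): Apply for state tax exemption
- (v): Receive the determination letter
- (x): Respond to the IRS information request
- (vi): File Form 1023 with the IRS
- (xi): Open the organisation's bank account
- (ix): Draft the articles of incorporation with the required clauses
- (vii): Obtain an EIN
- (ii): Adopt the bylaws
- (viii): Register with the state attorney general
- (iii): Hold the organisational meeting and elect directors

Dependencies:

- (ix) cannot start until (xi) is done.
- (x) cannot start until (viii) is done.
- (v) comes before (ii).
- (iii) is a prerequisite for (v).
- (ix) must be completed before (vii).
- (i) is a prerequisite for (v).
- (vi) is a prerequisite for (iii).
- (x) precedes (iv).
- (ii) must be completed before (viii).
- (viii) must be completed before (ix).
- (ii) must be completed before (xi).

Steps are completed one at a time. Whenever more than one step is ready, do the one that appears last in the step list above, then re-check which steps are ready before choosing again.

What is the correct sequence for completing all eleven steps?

Nothing is required for (vi) and (i). (vi) is listed later → (vi) first.
Now (iii) and (i) have their prerequisites met. (iii) is listed later, so (iii) next.
Next only (i) has its prerequisites met → (i).
That leaves (v) as the only ready step → (v).
(ii) needed (v), now all done → (ii).
Now (viii) and (xi) have their prerequisites met. (viii) is listed later, so (viii) next.
(x) now also ready, so the ready set is {(xi), (x)}; (xi) is listed later → (xi).
(ix) now also ready, so the ready set is {(ix), (x)}; (ix) is listed later → (ix).
Ready: (vii) and (x). (vii) is listed later → (vii).
That leaves (x) as the only ready step → (x).
That leaves (iv) as the only ready step → (iv).

(vi), (iii), (i), (v), (ii), (viii), (xi), (ix), (vii), (x), (iv)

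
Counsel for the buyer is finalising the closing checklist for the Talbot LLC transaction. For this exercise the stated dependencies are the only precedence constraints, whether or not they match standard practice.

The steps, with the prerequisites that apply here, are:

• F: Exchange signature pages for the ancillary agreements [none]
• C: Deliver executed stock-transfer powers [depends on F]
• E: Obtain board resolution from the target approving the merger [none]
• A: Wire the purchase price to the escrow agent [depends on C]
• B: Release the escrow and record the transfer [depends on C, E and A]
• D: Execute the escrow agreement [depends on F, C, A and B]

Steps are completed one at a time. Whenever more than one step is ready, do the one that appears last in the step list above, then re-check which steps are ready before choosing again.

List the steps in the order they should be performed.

Nothing is required for E and F. E is listed later → E first.
F is the only step now ready → F.
C needed F, now all done → C.
A needed C, now all done → A.
B is the only step now ready → B.
That leaves D as the only ready step → D.

E F C A B D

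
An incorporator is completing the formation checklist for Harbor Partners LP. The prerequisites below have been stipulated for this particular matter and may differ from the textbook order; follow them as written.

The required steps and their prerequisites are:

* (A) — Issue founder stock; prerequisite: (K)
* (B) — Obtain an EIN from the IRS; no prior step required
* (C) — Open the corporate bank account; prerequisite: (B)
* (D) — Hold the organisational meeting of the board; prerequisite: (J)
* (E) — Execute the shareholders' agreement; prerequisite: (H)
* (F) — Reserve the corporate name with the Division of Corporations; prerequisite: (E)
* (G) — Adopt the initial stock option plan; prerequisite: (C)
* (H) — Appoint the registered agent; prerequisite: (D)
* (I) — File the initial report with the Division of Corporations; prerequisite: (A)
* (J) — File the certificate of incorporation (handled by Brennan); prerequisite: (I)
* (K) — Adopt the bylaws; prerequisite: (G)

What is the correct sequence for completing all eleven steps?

Only (B) has no prerequisites, so it is first.
That leaves (C) as the only ready step → (C).
Next only (G) has its prerequisites met → (G).
(K) needed (G), now all done → (K).
(A) is the only step now ready → (A).
(I) needed (A), now all done → (I).
Next only (J) has its prerequisites met → (J).
Next only (D) has its prerequisites met → (D).
Next only (H) has its prerequisites met → (H).
(E) needed (H), now all done → (E).
Next only (F) has its prerequisites met → (F).

(B) (C) (G) (K) (A) (I) (J) (D) (H) (E) (F)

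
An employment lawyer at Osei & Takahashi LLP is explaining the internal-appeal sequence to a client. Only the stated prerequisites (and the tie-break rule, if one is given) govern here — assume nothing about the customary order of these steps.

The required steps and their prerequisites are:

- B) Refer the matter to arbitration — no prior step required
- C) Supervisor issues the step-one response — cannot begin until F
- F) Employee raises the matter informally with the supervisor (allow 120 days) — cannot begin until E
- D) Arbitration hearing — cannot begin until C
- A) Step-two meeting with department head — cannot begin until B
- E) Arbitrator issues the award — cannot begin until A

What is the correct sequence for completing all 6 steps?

B has no prerequisites → B first.
Next only A has its prerequisites met → A.
That leaves E as the only ready step → E.
F needed E, now all done → F.
That leaves C as the only ready step → C.
That leaves D as the only ready step → D.

B → A → E → F → C → D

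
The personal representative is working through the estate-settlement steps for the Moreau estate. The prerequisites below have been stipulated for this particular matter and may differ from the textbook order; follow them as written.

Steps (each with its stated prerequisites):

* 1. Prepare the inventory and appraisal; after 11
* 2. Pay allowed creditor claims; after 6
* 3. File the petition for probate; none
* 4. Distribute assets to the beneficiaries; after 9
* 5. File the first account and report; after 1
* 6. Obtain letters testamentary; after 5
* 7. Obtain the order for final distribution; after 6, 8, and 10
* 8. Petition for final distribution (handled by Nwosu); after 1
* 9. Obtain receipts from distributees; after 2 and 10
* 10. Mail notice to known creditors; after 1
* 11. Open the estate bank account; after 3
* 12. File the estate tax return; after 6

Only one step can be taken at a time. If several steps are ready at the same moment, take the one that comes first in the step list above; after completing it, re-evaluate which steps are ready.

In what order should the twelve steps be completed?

3 → 11 → 1 → 5 → 6 → 2 → 8 → 10 → 7 → 9 → 4 → 12

3 has no prerequisites → 3 first.
11 needed 3, now all done → 11.
1 needed 11, now all done → 1.
5, 8 and 10 are all available; 5 is listed earlier → 5.
6 now also ready, so the ready set is {6, 8, 10}; 6 is listed earlier → 6.
Now 2, 8, 10 and 12 have their prerequisites met. 2 is listed earlier, so 2 next.
8, 10 and 12 are all available; 8 is listed earlier → 8.
Now 10 and 12 have their prerequisites met. 10 is listed earlier, so 10 next.
Ready: 7, 9 and 12. 7 is listed earlier → 7.
Now 9 and 12 have their prerequisites met. 9 is listed earlier, so 9 next.
4 now also ready, so the ready set is {4, 12}; 4 is listed earlier → 4.
12 is the only step now ready → 12.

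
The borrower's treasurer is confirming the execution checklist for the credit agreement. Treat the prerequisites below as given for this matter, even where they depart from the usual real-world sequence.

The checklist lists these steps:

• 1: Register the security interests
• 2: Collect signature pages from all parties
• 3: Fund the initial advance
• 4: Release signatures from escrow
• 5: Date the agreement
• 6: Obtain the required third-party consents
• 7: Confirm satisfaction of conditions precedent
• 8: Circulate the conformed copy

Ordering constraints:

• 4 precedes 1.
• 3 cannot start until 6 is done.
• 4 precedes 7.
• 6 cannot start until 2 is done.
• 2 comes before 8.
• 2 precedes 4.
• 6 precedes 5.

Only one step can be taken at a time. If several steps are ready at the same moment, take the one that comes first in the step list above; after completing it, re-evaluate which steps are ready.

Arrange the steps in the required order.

2 has no prerequisites → 2 first.
4, 6 and 8 are all available; 4 is listed earlier → 4.
Now 1, 6, 7 and 8 have their prerequisites met. 1 is listed earlier, so 1 next.
Now 6, 7 and 8 have their prerequisites met. 6 is listed earlier, so 6 next.
3 and 5 now also ready, so the ready set is {3, 5, 7, 8}; 3 is listed earlier → 3.
Now 5, 7 and 8 have their prerequisites met. 5 is listed earlier, so 5 next.
7 and 8 are both available; 7 is listed earlier → 7.
8 needed 2, now all done → 8.

2, 4, 1, 6, 3, 5, 7, 8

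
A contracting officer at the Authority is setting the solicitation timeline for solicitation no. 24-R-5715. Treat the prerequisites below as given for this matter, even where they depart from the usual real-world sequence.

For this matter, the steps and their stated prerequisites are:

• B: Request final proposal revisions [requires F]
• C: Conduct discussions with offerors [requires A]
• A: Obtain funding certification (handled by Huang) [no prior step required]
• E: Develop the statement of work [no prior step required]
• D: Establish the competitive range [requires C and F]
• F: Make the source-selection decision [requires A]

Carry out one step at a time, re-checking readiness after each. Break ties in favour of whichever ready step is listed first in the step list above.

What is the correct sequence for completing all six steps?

A and E have no prerequisites; A is listed earlier, so A is first.
Ready: C, E and F. C is listed earlier → C.
Ready: E and F. E is listed earlier → E.
Next only F has its prerequisites met → F.
Ready: B and D. B is listed earlier → B.
D needed C and F, now all done → D.

A, C, E, F, B, D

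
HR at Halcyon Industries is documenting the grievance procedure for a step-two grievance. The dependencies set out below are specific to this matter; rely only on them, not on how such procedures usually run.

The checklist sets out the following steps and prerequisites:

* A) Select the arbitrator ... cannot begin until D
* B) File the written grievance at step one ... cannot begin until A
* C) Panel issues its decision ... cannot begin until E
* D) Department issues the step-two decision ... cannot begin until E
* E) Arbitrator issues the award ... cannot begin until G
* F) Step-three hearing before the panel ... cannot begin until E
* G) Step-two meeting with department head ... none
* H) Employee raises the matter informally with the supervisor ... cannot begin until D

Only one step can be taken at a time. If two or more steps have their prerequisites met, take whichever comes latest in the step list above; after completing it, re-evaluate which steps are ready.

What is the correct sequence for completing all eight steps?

G E F D H C A B

Only G has no prerequisites, so it is first.
E is the only step now ready → E.
Now F, D and C have their prerequisites met. F is listed later, so F next.
D and C are both available; D is listed later → D.
H and A now also ready, so the ready set is {H, C, A}; H is listed later → H.
C and A are both available; C is listed later → C.
A needed D, now all done → A.
B needed A, now all done → B.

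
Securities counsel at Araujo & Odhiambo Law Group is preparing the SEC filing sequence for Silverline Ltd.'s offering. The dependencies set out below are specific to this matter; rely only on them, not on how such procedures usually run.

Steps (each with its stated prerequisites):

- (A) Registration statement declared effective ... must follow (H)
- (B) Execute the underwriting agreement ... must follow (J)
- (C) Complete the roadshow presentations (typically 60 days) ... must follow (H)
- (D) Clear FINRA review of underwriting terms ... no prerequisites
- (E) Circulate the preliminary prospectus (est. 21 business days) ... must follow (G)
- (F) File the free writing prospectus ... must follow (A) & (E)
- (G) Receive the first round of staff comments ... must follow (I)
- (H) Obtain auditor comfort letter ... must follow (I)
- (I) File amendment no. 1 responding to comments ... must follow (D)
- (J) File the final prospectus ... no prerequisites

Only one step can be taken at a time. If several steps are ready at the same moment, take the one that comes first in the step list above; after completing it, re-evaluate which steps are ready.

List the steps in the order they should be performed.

Nothing is required for (D) and (J). (D) is listed earlier → (D) first.
(I) now also ready, so the ready set is {(I), (J)}; (I) is listed earlier → (I).
(G), (H) and (J) are all available; (G) is listed earlier → (G).
Ready: (E), (H) and (J). (E) is listed earlier → (E).
Now (H) and (J) have their prerequisites met. (H) is listed earlier, so (H) next.
(A) and (C) now also ready, so the ready set is {(A), (C), (J)}; (A) is listed earlier → (A).
(F) now also ready, so the ready set is {(C), (F), (J)}; (C) is listed earlier → (C).
(F) and (J) are both available; (F) is listed earlier → (F).
(J) is the only step now ready → (J).
(B) needed (J), now all done → (B).

(D) → (I) → (G) → (E) → (H) → (A) → (C) → (F) → (J) → (B)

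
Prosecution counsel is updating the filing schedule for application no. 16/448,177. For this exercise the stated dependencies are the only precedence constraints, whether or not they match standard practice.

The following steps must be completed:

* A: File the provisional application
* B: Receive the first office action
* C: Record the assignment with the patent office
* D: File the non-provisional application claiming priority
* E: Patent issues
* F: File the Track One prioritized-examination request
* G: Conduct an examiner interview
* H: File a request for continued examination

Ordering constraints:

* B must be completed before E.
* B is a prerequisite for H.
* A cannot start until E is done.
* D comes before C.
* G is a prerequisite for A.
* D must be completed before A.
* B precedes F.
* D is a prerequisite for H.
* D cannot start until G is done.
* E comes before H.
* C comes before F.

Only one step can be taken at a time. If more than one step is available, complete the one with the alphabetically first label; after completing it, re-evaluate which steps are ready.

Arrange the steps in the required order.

B and G have no prerequisites; B has the earlier label, so B is first.
E now also ready, so the ready set is {E, G}; E has the earlier label → E.
That leaves G as the only ready step → G.
That leaves D as the only ready step → D.
A, C and H are all available; A has the earlier label → A.
Now C and H have their prerequisites met. C has the earlier label, so C next.
F now also ready, so the ready set is {F, H}; F has the earlier label → F.
H needed B, D and E, now all done → H.

B → E → G → D → A → C → F → H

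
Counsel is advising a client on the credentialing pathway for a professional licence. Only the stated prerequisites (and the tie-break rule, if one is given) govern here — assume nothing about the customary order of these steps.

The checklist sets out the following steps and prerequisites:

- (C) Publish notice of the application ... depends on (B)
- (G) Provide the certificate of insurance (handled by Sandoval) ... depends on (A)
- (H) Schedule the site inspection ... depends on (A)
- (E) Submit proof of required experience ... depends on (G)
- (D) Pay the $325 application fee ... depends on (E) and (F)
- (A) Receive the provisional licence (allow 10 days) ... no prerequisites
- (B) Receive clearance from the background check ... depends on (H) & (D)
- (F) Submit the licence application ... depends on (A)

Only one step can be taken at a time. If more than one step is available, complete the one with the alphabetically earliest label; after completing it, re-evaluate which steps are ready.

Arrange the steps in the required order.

(A) has no prerequisites → (A) first.
Now (F), (G) and (H) have their prerequisites met. (F) has the earlier label, so (F) next.
(G) and (H) are both available; (G) has the earlier label → (G).
Now (E) and (H) have their prerequisites met. (E) has the earlier label, so (E) next.
(D) and (H) are both available; (D) has the earlier label → (D).
That leaves (H) as the only ready step → (H).
Next only (B) has its prerequisites met → (B).
(C) needed (B), now all done → (C).

(A), (F), (G), (E), (D), (H), (B), (C)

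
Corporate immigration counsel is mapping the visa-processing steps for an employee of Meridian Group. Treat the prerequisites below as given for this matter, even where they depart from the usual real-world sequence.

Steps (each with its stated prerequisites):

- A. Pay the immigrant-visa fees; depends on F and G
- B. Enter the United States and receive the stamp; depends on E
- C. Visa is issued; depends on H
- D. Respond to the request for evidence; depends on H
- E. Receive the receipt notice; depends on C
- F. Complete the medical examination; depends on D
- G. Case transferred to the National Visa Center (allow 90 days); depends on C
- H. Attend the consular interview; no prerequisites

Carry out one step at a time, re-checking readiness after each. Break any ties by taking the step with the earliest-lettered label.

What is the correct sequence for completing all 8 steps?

H has no prerequisites → H first.
C and D are both available; C has the earlier label → C.
D, E and G are all available; D has the earlier label → D.
F now also ready, so the ready set is {E, F, G}; E has the earlier label → E.
B, F and G are all available; B has the earlier label → B.
F and G are both available; F has the earlier label → F.
G is the only step now ready → G.
A is the only step now ready → A.

H → C → D → E → B → F → G → A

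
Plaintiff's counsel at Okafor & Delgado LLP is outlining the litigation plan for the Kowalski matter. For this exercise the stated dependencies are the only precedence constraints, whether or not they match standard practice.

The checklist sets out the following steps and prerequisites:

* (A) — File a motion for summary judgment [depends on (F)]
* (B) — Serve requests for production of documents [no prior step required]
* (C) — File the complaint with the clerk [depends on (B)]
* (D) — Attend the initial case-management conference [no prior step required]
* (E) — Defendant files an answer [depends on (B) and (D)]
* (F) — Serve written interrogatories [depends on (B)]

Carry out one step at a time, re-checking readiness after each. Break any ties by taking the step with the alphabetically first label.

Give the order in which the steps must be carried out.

(B) (C) (D) (E) (F) (A)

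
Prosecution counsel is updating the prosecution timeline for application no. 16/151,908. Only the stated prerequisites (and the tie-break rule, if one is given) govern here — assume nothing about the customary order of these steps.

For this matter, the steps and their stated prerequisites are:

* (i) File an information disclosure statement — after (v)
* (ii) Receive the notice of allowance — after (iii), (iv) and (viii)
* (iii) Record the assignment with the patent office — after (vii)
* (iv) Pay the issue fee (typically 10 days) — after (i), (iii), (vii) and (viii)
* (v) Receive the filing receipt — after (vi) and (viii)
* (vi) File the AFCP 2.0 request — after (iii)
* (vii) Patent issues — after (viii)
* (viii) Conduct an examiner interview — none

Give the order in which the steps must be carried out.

Only (viii) has no prerequisites, so it is first.
(vii) needed (viii), now all done → (vii).
(iii) is the only step now ready → (iii).
(vi) needed (iii), now all done → (vi).
(v) needed (vi) and (viii), now all done → (v).
Next only (i) has its prerequisites met → (i).
(iv) needed (i), (iii), (vii) and (viii), now all done → (iv).
(ii) is the only step now ready → (ii).

(viii) (vii) (iii) (vi) (v) (i) (iv) (ii)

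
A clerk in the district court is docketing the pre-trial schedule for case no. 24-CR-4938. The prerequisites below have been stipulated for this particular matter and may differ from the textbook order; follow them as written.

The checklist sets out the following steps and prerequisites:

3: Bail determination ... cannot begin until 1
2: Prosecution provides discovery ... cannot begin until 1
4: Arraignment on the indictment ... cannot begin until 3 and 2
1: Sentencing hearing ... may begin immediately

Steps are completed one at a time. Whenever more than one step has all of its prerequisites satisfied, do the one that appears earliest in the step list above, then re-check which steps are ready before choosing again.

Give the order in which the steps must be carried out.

1 has no prerequisites → 1 first.
3 and 2 are both available; 3 is listed earlier → 3.
2 needed 1, now all done → 2.
4 needed 3 and 2, now all done → 4.

1 3 2 4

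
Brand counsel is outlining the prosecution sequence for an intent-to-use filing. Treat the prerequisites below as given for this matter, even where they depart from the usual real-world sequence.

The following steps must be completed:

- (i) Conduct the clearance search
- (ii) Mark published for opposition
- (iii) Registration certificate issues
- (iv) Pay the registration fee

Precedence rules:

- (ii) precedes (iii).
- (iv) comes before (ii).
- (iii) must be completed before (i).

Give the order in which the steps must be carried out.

(iv) (ii) (iii) (i)

(iv) has no prerequisites → (iv) first.
(ii) needed (iv), now all done → (ii).
That leaves (iii) as the only ready step → (iii).
That leaves (i) as the only ready step → (i).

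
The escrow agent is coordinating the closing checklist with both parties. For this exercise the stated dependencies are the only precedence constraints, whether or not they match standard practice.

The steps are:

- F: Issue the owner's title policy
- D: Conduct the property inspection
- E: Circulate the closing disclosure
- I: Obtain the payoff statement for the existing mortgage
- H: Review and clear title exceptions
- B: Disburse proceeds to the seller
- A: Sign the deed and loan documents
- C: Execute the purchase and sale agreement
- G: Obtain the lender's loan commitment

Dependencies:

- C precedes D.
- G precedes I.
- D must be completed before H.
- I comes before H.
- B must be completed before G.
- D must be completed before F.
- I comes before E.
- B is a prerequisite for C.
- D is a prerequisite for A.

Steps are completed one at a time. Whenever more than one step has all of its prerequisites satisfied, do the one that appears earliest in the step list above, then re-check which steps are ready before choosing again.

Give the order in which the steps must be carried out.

B has no prerequisites → B first.
C and G are both available; C is listed earlier → C.
D now also ready, so the ready set is {D, G}; D is listed earlier → D.
F, A and G are all available; F is listed earlier → F.
Ready: A and G. A is listed earlier → A.
That leaves G as the only ready step → G.
That leaves I as the only ready step → I.
Now E and H have their prerequisites met. E is listed earlier, so E next.
H needed D and I, now all done → H.

B → C → D → F → A → G → I → E → H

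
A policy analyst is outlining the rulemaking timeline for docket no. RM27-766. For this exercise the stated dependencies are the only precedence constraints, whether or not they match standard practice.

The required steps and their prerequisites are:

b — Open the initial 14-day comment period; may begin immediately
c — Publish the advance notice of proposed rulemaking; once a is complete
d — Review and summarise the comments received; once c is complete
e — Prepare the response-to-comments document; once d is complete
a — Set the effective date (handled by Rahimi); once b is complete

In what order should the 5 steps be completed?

b, a, c, d, e

b has no prerequisites → b first.
That leaves a as the only ready step → a.
c is the only step now ready → c.
d needed c, now all done → d.
e needed d, now all done → e.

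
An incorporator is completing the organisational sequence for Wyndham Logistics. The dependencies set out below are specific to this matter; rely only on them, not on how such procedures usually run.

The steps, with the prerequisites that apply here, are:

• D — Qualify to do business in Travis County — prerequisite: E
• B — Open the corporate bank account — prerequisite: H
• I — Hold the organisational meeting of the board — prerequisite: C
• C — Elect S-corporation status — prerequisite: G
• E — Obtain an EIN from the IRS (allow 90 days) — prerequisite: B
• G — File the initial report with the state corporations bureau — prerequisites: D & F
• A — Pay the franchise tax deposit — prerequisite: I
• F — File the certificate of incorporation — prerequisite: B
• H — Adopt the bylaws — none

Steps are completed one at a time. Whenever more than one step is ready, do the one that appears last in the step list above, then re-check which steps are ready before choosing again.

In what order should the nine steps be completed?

H, B, F, E, D, G, C, I, A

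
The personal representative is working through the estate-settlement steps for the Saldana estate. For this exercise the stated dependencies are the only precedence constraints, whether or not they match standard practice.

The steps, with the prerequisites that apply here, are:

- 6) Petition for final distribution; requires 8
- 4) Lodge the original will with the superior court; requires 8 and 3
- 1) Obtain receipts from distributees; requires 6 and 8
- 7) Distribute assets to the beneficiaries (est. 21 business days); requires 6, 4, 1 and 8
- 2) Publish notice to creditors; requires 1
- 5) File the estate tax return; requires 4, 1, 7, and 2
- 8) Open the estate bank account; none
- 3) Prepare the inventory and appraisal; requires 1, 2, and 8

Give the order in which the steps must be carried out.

8, 6, 1, 2, 3, 4, 7, 5

8 is the only step with nothing outstanding, so it goes first.
Next only 6 has its prerequisites met → 6.
1 needed 6 and 8, now all done → 1.
That leaves 2 as the only ready step → 2.
3 needed 1, 2 and 8, now all done → 3.
4 needed 8 and 3, now all done → 4.
Next only 7 has its prerequisites met → 7.
Next only 5 has its prerequisites met → 5.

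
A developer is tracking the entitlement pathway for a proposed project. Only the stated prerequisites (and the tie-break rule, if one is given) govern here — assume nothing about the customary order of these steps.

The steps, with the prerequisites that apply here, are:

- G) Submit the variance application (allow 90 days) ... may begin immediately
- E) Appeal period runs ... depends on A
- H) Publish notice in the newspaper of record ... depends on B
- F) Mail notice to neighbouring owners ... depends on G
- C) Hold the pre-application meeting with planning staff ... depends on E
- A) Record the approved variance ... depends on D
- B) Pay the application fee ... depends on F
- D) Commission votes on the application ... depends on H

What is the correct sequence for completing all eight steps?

G → F → B → H → D → A → E → C

Only G has no prerequisites, so it is first.
F needed G, now all done → F.
That leaves B as the only ready step → B.
H needed B, now all done → H.
D is the only step now ready → D.
That leaves A as the only ready step → A.
Next only E has its prerequisites met → E.
C is the only step now ready → C.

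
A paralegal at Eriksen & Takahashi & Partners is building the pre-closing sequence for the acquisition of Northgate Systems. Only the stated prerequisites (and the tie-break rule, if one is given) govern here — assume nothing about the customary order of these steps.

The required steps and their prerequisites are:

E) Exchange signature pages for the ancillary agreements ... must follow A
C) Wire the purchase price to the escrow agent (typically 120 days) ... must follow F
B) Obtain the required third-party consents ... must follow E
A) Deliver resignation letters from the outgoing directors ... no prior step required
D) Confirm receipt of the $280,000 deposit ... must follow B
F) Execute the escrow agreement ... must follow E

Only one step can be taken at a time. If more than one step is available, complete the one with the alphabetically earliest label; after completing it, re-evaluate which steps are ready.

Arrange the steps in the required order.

A, E, B, D, F, C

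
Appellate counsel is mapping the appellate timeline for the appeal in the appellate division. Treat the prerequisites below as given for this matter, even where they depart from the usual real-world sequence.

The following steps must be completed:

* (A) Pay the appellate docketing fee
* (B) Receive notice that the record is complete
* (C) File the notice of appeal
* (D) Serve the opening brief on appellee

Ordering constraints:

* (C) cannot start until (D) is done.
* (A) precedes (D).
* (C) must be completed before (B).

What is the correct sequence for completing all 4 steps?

(A) → (D) → (C) → (B)

Only (A) has no prerequisites, so it is first.
(D) needed (A), now all done → (D).
(C) is the only step now ready → (C).
(B) needed (C), now all done → (B).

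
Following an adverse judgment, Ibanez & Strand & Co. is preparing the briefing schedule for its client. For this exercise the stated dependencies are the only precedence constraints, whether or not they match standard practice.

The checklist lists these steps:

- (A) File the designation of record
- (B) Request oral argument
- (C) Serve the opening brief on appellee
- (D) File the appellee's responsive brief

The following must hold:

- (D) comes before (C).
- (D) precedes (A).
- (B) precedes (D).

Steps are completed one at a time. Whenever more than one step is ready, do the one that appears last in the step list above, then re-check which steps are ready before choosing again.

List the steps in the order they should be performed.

(B) (D) (C) (A)

(B) is the only step with nothing outstanding, so it goes first.
That leaves (D) as the only ready step → (D).
Ready: (C) and (A). (C) is listed later → (C).
Next only (A) has its prerequisites met → (A).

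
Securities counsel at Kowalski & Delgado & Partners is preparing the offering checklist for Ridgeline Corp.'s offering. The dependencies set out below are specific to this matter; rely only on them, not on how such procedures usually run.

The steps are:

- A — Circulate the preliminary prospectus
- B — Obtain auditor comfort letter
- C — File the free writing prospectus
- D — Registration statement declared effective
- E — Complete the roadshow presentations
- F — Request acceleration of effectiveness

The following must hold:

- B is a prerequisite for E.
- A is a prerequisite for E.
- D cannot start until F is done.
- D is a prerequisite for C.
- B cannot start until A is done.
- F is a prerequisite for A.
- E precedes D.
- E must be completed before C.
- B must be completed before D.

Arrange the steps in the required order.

F has no prerequisites → F first.
A needed F, now all done → A.
B is the only step now ready → B.
E is the only step now ready → E.
That leaves D as the only ready step → D.
C needed D and E, now all done → C.

F, A, B, E, D, C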